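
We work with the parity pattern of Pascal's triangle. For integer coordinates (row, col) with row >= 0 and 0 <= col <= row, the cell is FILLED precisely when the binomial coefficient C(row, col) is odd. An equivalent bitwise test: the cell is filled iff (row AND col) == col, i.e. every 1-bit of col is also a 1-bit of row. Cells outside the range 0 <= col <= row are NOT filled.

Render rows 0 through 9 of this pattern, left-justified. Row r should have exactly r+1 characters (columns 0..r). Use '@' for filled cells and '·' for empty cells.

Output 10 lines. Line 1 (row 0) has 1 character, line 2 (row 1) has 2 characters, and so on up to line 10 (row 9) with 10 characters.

r0=0: @
r1=1: @@
r2=10: @·@
r3=11: @@@@
r4=100: @···@
r5=101: @@··@@
r6=110: @·@·@·@
r7=111: @@@@@@@@
r8=1000: @·······@
r9=1001: @@······@@

Answer: @
@@
@·@
@@@@
@···@
@@··@@
@·@·@·@
@@@@@@@@
@·······@
@@······@@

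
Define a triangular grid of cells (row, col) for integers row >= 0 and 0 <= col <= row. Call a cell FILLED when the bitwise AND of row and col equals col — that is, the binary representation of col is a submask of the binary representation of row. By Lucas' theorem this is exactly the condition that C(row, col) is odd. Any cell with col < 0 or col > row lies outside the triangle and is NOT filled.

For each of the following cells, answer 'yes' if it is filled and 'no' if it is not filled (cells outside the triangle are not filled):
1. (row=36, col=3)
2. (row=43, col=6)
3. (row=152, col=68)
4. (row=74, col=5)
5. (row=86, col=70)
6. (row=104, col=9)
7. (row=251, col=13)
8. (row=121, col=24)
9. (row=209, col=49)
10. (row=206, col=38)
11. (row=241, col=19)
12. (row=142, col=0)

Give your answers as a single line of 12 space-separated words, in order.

Answer: no no no no yes no no yes no no no yes

Derivation:
(36,3): row=0b100100, col=0b11, row AND col = 0b0 = 0; 0 != 3 -> empty
(43,6): row=0b101011, col=0b110, row AND col = 0b10 = 2; 2 != 6 -> empty
(152,68): row=0b10011000, col=0b1000100, row AND col = 0b0 = 0; 0 != 68 -> empty
(74,5): row=0b1001010, col=0b101, row AND col = 0b0 = 0; 0 != 5 -> empty
(86,70): row=0b1010110, col=0b1000110, row AND col = 0b1000110 = 70; 70 == 70 -> filled
(104,9): row=0b1101000, col=0b1001, row AND col = 0b1000 = 8; 8 != 9 -> empty
(251,13): row=0b11111011, col=0b1101, row AND col = 0b1001 = 9; 9 != 13 -> empty
(121,24): row=0b1111001, col=0b11000, row AND col = 0b11000 = 24; 24 == 24 -> filled
(209,49): row=0b11010001, col=0b110001, row AND col = 0b10001 = 17; 17 != 49 -> empty
(206,38): row=0b11001110, col=0b100110, row AND col = 0b110 = 6; 6 != 38 -> empty
(241,19): row=0b11110001, col=0b10011, row AND col = 0b10001 = 17; 17 != 19 -> empty
(142,0): row=0b10001110, col=0b0, row AND col = 0b0 = 0; 0 == 0 -> filled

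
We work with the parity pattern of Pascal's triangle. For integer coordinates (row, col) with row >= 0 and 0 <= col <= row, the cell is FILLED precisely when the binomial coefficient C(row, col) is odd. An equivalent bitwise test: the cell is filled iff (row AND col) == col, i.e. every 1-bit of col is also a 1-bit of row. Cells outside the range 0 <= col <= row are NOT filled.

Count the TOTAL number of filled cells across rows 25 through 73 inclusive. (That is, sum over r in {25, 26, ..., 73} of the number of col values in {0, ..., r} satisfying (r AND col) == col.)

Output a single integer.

r25=11001 pc3: +8 =8
r26=11010 pc3: +8 =16
r27=11011 pc4: +16 =32
r28=11100 pc3: +8 =40
r29=11101 pc4: +16 =56
r30=11110 pc4: +16 =72
r31=11111 pc5: +32 =104
r32=100000 pc1: +2 =106
r33=100001 pc2: +4 =110
r34=100010 pc2: +4 =114
r35=100011 pc3: +8 =122
r36=100100 pc2: +4 =126
r37=100101 pc3: +8 =134
r38=100110 pc3: +8 =142
r39=100111 pc4: +16 =158
r40=101000 pc2: +4 =162
r41=101001 pc3: +8 =170
r42=101010 pc3: +8 =178
r43=101011 pc4: +16 =194
r44=101100 pc3: +8 =202
r45=101101 pc4: +16 =218
r46=101110 pc4: +16 =234
r47=101111 pc5: +32 =266
r48=110000 pc2: +4 =270
r49=110001 pc3: +8 =278
r50=110010 pc3: +8 =286
r51=110011 pc4: +16 =302
r52=110100 pc3: +8 =310
r53=110101 pc4: +16 =326
r54=110110 pc4: +16 =342
r55=110111 pc5: +32 =374
r56=111000 pc3: +8 =382
r57=111001 pc4: +16 =398
r58=111010 pc4: +16 =414
r59=111011 pc5: +32 =446
r60=111100 pc4: +16 =462
r61=111101 pc5: +32 =494
r62=111110 pc5: +32 =526
r63=111111 pc6: +64 =590
r64=1000000 pc1: +2 =592
r65=1000001 pc2: +4 =596
r66=1000010 pc2: +4 =600
r67=1000011 pc3: +8 =608
r68=1000100 pc2: +4 =612
r69=1000101 pc3: +8 =620
r70=1000110 pc3: +8 =628
r71=1000111 pc4: +16 =644
r72=1001000 pc2: +4 =648
r73=1001001 pc3: +8 =656

Answer: 656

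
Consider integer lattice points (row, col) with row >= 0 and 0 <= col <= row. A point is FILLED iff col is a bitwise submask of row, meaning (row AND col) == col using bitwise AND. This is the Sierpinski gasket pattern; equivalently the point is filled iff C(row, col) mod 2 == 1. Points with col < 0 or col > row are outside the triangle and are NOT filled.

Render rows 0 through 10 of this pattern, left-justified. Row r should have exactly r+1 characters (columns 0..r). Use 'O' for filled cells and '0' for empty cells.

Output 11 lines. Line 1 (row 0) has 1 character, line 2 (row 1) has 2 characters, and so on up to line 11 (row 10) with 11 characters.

Answer: O
OO
O0O
OOOO
O000O
OO00OO
O0O0O0O
OOOOOOOO
O0000000O
OO000000OO
O0O00000O0O

Derivation:
r0=0: O
r1=1: OO
r2=10: O0O
r3=11: OOOO
r4=100: O000O
r5=101: OO00OO
r6=110: O0O0O0O
r7=111: OOOOOOOO
r8=1000: O0000000O
r9=1001: OO000000OO
r10=1010: O0O00000O0O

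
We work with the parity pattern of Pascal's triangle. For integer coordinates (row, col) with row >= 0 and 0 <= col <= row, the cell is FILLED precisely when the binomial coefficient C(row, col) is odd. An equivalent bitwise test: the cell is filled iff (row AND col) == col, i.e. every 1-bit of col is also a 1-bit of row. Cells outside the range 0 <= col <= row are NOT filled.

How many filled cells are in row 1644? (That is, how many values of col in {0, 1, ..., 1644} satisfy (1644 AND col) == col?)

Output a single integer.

Answer: 64

Derivation:
1644 in binary = 11001101100
popcount(1644) = number of 1-bits in 11001101100 = 6
A col c satisfies (1644 AND c) == c iff every set bit of c is also set in 1644; each of the 6 set bits of 1644 can independently be on or off in c.
count = 2^6 = 64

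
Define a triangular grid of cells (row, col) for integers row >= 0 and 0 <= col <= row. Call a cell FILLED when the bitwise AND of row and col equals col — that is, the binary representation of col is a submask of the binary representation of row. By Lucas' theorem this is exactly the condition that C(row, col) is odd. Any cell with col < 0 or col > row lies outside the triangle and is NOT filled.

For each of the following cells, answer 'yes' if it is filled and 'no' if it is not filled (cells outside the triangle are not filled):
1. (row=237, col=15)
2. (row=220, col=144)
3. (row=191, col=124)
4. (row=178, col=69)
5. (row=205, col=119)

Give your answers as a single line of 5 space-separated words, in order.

(237,15): row=0b11101101, col=0b1111, row AND col = 0b1101 = 13; 13 != 15 -> empty
(220,144): row=0b11011100, col=0b10010000, row AND col = 0b10010000 = 144; 144 == 144 -> filled
(191,124): row=0b10111111, col=0b1111100, row AND col = 0b111100 = 60; 60 != 124 -> empty
(178,69): row=0b10110010, col=0b1000101, row AND col = 0b0 = 0; 0 != 69 -> empty
(205,119): row=0b11001101, col=0b1110111, row AND col = 0b1000101 = 69; 69 != 119 -> empty

Answer: no yes no no no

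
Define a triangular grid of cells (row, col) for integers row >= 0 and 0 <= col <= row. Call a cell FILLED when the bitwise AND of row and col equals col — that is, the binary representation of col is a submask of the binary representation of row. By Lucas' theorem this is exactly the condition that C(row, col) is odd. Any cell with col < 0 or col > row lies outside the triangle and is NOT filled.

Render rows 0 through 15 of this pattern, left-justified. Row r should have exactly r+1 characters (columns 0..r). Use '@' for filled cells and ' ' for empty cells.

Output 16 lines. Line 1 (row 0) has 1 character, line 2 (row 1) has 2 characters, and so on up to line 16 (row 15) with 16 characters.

r0=0: @
r1=1: @@
r2=10: @ @
r3=11: @@@@
r4=100: @   @
r5=101: @@  @@
r6=110: @ @ @ @
r7=111: @@@@@@@@
r8=1000: @       @
r9=1001: @@      @@
r10=1010: @ @     @ @
r11=1011: @@@@    @@@@
r12=1100: @   @   @   @
r13=1101: @@  @@  @@  @@
r14=1110: @ @ @ @ @ @ @ @
r15=1111: @@@@@@@@@@@@@@@@

Answer: @
@@
@ @
@@@@
@   @
@@  @@
@ @ @ @
@@@@@@@@
@       @
@@      @@
@ @     @ @
@@@@    @@@@
@   @   @   @
@@  @@  @@  @@
@ @ @ @ @ @ @ @
@@@@@@@@@@@@@@@@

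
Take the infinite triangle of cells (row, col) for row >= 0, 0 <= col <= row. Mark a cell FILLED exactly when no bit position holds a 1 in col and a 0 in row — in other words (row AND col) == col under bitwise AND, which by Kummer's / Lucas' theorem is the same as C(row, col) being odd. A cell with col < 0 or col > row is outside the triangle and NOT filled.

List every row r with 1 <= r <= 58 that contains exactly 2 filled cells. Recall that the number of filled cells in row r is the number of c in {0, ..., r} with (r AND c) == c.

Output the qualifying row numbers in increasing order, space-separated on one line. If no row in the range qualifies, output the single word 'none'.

Answer: 1 2 4 8 16 32

Derivation:
Row r has 2^popcount(r) filled cells, so we need popcount(r) = log2(2) = 1.
Scan r = 1..58 and keep those with exactly 1 one-bits:
r=1=1 popcount=1 -> KEEP
r=2=10 popcount=1 -> KEEP
r=3=11 popcount=2 -> skip
r=4=100 popcount=1 -> KEEP
r=5=101 popcount=2 -> skip
r=6=110 popcount=2 -> skip
r=7=111 popcount=3 -> skip
r=8=1000 popcount=1 -> KEEP
r=9=1001 popcount=2 -> skip
r=10=1010 popcount=2 -> skip
r=11=1011 popcount=3 -> skip
r=12=1100 popcount=2 -> skip
r=13=1101 popcount=3 -> skip
r=14=1110 popcount=3 -> skip
r=15=1111 popcount=4 -> skip
r=16=10000 popcount=1 -> KEEP
r=17=10001 popcount=2 -> skip
r=18=10010 popcount=2 -> skip
r=19=10011 popcount=3 -> skip
r=20=10100 popcount=2 -> skip
r=21=10101 popcount=3 -> skip
r=22=10110 popcount=3 -> skip
r=23=10111 popcount=4 -> skip
r=24=11000 popcount=2 -> skip
r=25=11001 popcount=3 -> skip
r=26=11010 popcount=3 -> skip
r=27=11011 popcount=4 -> skip
r=28=11100 popcount=3 -> skip
r=29=11101 popcount=4 -> skip
r=30=11110 popcount=4 -> skip
r=31=11111 popcount=5 -> skip
r=32=100000 popcount=1 -> KEEP
r=33=100001 popcount=2 -> skip
r=34=100010 popcount=2 -> skip
r=35=100011 popcount=3 -> skip
r=36=100100 popcount=2 -> skip
r=37=100101 popcount=3 -> skip
r=38=100110 popcount=3 -> skip
r=39=100111 popcount=4 -> skip
r=40=101000 popcount=2 -> skip
r=41=101001 popcount=3 -> skip
r=42=101010 popcount=3 -> skip
r=43=101011 popcount=4 -> skip
r=44=101100 popcount=3 -> skip
r=45=101101 popcount=4 -> skip
r=46=101110 popcount=4 -> skip
r=47=101111 popcount=5 -> skip
r=48=110000 popcount=2 -> skip
r=49=110001 popcount=3 -> skip
r=50=110010 popcount=3 -> skip
r=51=110011 popcount=4 -> skip
r=52=110100 popcount=3 -> skip
r=53=110101 popcount=4 -> skip
r=54=110110 popcount=4 -> skip
r=55=110111 popcount=5 -> skip
r=56=111000 popcount=3 -> skip
r=57=111001 popcount=4 -> skip
r=58=111010 popcount=4 -> skip
Kept rows: 1 2 4 8 16 32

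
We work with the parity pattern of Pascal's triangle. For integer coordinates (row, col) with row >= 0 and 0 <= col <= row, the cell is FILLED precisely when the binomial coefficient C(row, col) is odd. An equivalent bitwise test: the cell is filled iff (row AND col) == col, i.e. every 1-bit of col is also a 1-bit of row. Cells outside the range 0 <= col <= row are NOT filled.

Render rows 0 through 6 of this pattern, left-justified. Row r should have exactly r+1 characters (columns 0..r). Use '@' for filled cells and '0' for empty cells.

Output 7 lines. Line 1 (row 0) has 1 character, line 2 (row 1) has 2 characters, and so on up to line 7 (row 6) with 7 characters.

Answer: @
@@
@0@
@@@@
@000@
@@00@@
@0@0@0@

Derivation:
r0=0: @
r1=1: @@
r2=10: @0@
r3=11: @@@@
r4=100: @000@
r5=101: @@00@@
r6=110: @0@0@0@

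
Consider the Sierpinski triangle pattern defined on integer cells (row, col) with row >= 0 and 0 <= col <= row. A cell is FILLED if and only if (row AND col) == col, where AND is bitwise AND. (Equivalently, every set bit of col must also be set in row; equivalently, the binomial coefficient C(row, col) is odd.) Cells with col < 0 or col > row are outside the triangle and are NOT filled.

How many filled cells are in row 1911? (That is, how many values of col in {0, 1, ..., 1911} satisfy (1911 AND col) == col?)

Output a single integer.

1911 in binary = 11101110111
popcount(1911) = number of 1-bits in 11101110111 = 9
A col c satisfies (1911 AND c) == c iff every set bit of c is also set in 1911; each of the 9 set bits of 1911 can independently be on or off in c.
count = 2^9 = 512

Answer: 512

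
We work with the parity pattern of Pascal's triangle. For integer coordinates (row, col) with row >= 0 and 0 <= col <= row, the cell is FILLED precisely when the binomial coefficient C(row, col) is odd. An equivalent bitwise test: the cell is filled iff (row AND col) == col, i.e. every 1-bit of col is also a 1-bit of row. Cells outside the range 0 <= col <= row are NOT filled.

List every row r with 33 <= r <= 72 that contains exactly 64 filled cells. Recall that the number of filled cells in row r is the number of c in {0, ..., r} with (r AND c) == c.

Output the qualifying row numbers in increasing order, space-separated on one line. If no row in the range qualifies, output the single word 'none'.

Answer: 63

Derivation:
Row r has 2^popcount(r) filled cells, so we need popcount(r) = log2(64) = 6.
Scan r = 33..72 and keep those with exactly 6 one-bits:
r=33=100001 popcount=2 -> skip
r=34=100010 popcount=2 -> skip
r=35=100011 popcount=3 -> skip
r=36=100100 popcount=2 -> skip
r=37=100101 popcount=3 -> skip
r=38=100110 popcount=3 -> skip
r=39=100111 popcount=4 -> skip
r=40=101000 popcount=2 -> skip
r=41=101001 popcount=3 -> skip
r=42=101010 popcount=3 -> skip
r=43=101011 popcount=4 -> skip
r=44=101100 popcount=3 -> skip
r=45=101101 popcount=4 -> skip
r=46=101110 popcount=4 -> skip
r=47=101111 popcount=5 -> skip
r=48=110000 popcount=2 -> skip
r=49=110001 popcount=3 -> skip
r=50=110010 popcount=3 -> skip
r=51=110011 popcount=4 -> skip
r=52=110100 popcount=3 -> skip
r=53=110101 popcount=4 -> skip
r=54=110110 popcount=4 -> skip
r=55=110111 popcount=5 -> skip
r=56=111000 popcount=3 -> skip
r=57=111001 popcount=4 -> skip
r=58=111010 popcount=4 -> skip
r=59=111011 popcount=5 -> skip
r=60=111100 popcount=4 -> skip
r=61=111101 popcount=5 -> skip
r=62=111110 popcount=5 -> skip
r=63=111111 popcount=6 -> KEEP
r=64=1000000 popcount=1 -> skip
r=65=1000001 popcount=2 -> skip
r=66=1000010 popcount=2 -> skip
r=67=1000011 popcount=3 -> skip
r=68=1000100 popcount=2 -> skip
r=69=1000101 popcount=3 -> skip
r=70=1000110 popcount=3 -> skip
r=71=1000111 popcount=4 -> skip
r=72=1001000 popcount=2 -> skip
Kept rows: 63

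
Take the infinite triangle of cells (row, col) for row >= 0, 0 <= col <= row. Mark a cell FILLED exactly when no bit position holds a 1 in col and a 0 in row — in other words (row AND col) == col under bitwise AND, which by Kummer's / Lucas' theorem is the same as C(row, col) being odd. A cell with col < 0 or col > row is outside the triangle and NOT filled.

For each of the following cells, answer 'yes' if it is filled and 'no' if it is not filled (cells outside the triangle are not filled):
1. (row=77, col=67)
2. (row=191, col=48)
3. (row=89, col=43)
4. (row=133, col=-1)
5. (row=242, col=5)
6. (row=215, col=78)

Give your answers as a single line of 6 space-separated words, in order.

(77,67): row=0b1001101, col=0b1000011, row AND col = 0b1000001 = 65; 65 != 67 -> empty
(191,48): row=0b10111111, col=0b110000, row AND col = 0b110000 = 48; 48 == 48 -> filled
(89,43): row=0b1011001, col=0b101011, row AND col = 0b1001 = 9; 9 != 43 -> empty
(133,-1): col outside [0, 133] -> not filled
(242,5): row=0b11110010, col=0b101, row AND col = 0b0 = 0; 0 != 5 -> empty
(215,78): row=0b11010111, col=0b1001110, row AND col = 0b1000110 = 70; 70 != 78 -> empty

Answer: no yes no no no no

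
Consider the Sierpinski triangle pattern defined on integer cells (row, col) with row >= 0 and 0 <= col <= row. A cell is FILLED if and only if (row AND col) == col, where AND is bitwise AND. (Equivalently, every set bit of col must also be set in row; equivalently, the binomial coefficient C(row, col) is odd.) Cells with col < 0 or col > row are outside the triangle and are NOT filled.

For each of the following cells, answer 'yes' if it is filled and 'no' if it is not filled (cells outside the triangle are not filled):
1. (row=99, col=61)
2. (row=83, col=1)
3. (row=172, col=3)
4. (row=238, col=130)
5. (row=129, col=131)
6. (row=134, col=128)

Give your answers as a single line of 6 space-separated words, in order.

Answer: no yes no yes no yes

Derivation:
(99,61): row=0b1100011, col=0b111101, row AND col = 0b100001 = 33; 33 != 61 -> empty
(83,1): row=0b1010011, col=0b1, row AND col = 0b1 = 1; 1 == 1 -> filled
(172,3): row=0b10101100, col=0b11, row AND col = 0b0 = 0; 0 != 3 -> empty
(238,130): row=0b11101110, col=0b10000010, row AND col = 0b10000010 = 130; 130 == 130 -> filled
(129,131): col outside [0, 129] -> not filled
(134,128): row=0b10000110, col=0b10000000, row AND col = 0b10000000 = 128; 128 == 128 -> filled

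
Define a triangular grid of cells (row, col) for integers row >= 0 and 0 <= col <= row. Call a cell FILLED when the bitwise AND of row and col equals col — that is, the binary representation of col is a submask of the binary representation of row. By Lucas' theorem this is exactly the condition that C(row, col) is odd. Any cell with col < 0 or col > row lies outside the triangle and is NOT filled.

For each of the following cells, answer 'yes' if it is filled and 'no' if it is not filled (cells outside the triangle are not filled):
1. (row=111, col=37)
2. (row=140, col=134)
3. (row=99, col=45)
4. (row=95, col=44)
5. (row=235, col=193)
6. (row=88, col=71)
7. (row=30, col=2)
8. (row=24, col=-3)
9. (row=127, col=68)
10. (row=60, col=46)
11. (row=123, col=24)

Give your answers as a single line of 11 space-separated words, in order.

(111,37): row=0b1101111, col=0b100101, row AND col = 0b100101 = 37; 37 == 37 -> filled
(140,134): row=0b10001100, col=0b10000110, row AND col = 0b10000100 = 132; 132 != 134 -> empty
(99,45): row=0b1100011, col=0b101101, row AND col = 0b100001 = 33; 33 != 45 -> empty
(95,44): row=0b1011111, col=0b101100, row AND col = 0b1100 = 12; 12 != 44 -> empty
(235,193): row=0b11101011, col=0b11000001, row AND col = 0b11000001 = 193; 193 == 193 -> filled
(88,71): row=0b1011000, col=0b1000111, row AND col = 0b1000000 = 64; 64 != 71 -> empty
(30,2): row=0b11110, col=0b10, row AND col = 0b10 = 2; 2 == 2 -> filled
(24,-3): col outside [0, 24] -> not filled
(127,68): row=0b1111111, col=0b1000100, row AND col = 0b1000100 = 68; 68 == 68 -> filled
(60,46): row=0b111100, col=0b101110, row AND col = 0b101100 = 44; 44 != 46 -> empty
(123,24): row=0b1111011, col=0b11000, row AND col = 0b11000 = 24; 24 == 24 -> filled

Answer: yes no no no yes no yes no yes no yes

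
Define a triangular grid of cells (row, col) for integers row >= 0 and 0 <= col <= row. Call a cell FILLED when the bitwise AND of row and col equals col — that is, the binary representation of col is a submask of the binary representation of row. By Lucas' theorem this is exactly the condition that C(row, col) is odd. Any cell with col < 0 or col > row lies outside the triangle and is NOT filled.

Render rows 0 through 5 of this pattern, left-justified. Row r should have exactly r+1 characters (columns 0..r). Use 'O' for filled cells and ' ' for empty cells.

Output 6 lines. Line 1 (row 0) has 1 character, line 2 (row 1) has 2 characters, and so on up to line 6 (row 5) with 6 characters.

r0=0: O
r1=1: OO
r2=10: O O
r3=11: OOOO
r4=100: O   O
r5=101: OO  OO

Answer: O
OO
O O
OOOO
O   O
OO  OO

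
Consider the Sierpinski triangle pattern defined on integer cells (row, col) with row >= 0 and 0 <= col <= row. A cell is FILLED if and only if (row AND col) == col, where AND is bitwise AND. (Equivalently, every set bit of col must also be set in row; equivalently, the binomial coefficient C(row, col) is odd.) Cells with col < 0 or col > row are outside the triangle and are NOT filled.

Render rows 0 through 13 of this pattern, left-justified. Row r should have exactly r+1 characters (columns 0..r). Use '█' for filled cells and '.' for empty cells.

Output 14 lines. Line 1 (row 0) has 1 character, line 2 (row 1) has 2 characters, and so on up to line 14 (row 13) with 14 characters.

Answer: █
██
█.█
████
█...█
██..██
█.█.█.█
████████
█.......█
██......██
█.█.....█.█
████....████
█...█...█...█
██..██..██..██

Derivation:
r0=0: █
r1=1: ██
r2=10: █.█
r3=11: ████
r4=100: █...█
r5=101: ██..██
r6=110: █.█.█.█
r7=111: ████████
r8=1000: █.......█
r9=1001: ██......██
r10=1010: █.█.....█.█
r11=1011: ████....████
r12=1100: █...█...█...█
r13=1101: ██..██..██..██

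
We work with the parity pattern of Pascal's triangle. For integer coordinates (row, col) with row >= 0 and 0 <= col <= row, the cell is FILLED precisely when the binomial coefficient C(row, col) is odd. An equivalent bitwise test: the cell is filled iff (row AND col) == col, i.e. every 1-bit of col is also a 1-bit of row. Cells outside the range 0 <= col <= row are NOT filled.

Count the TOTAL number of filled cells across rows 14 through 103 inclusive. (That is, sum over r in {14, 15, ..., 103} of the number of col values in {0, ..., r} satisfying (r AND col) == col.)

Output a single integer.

Answer: 1266

Derivation:
r14=1110 pc3: +8 =8
r15=1111 pc4: +16 =24
r16=10000 pc1: +2 =26
r17=10001 pc2: +4 =30
r18=10010 pc2: +4 =34
r19=10011 pc3: +8 =42
r20=10100 pc2: +4 =46
r21=10101 pc3: +8 =54
r22=10110 pc3: +8 =62
r23=10111 pc4: +16 =78
r24=11000 pc2: +4 =82
r25=11001 pc3: +8 =90
r26=11010 pc3: +8 =98
r27=11011 pc4: +16 =114
r28=11100 pc3: +8 =122
r29=11101 pc4: +16 =138
r30=11110 pc4: +16 =154
r31=11111 pc5: +32 =186
r32=100000 pc1: +2 =188
r33=100001 pc2: +4 =192
r34=100010 pc2: +4 =196
r35=100011 pc3: +8 =204
r36=100100 pc2: +4 =208
r37=100101 pc3: +8 =216
r38=100110 pc3: +8 =224
r39=100111 pc4: +16 =240
r40=101000 pc2: +4 =244
r41=101001 pc3: +8 =252
r42=101010 pc3: +8 =260
r43=101011 pc4: +16 =276
r44=101100 pc3: +8 =284
r45=101101 pc4: +16 =300
r46=101110 pc4: +16 =316
r47=101111 pc5: +32 =348
r48=110000 pc2: +4 =352
r49=110001 pc3: +8 =360
r50=110010 pc3: +8 =368
r51=110011 pc4: +16 =384
r52=110100 pc3: +8 =392
r53=110101 pc4: +16 =408
r54=110110 pc4: +16 =424
r55=110111 pc5: +32 =456
r56=111000 pc3: +8 =464
r57=111001 pc4: +16 =480
r58=111010 pc4: +16 =496
r59=111011 pc5: +32 =528
r60=111100 pc4: +16 =544
r61=111101 pc5: +32 =576
r62=111110 pc5: +32 =608
r63=111111 pc6: +64 =672
r64=1000000 pc1: +2 =674
r65=1000001 pc2: +4 =678
r66=1000010 pc2: +4 =682
r67=1000011 pc3: +8 =690
r68=1000100 pc2: +4 =694
r69=1000101 pc3: +8 =702
r70=1000110 pc3: +8 =710
r71=1000111 pc4: +16 =726
r72=1001000 pc2: +4 =730
r73=1001001 pc3: +8 =738
r74=1001010 pc3: +8 =746
r75=1001011 pc4: +16 =762
r76=1001100 pc3: +8 =770
r77=1001101 pc4: +16 =786
r78=1001110 pc4: +16 =802
r79=1001111 pc5: +32 =834
r80=1010000 pc2: +4 =838
r81=1010001 pc3: +8 =846
r82=1010010 pc3: +8 =854
r83=1010011 pc4: +16 =870
r84=1010100 pc3: +8 =878
r85=1010101 pc4: +16 =894
r86=1010110 pc4: +16 =910
r87=1010111 pc5: +32 =942
r88=1011000 pc3: +8 =950
r89=1011001 pc4: +16 =966
r90=1011010 pc4: +16 =982
r91=1011011 pc5: +32 =1014
r92=1011100 pc4: +16 =1030
r93=1011101 pc5: +32 =1062
r94=1011110 pc5: +32 =1094
r95=1011111 pc6: +64 =1158
r96=1100000 pc2: +4 =1162
r97=1100001 pc3: +8 =1170
r98=1100010 pc3: +8 =1178
r99=1100011 pc4: +16 =1194
r100=1100100 pc3: +8 =1202
r101=1100101 pc4: +16 =1218
r102=1100110 pc4: +16 =1234
r103=1100111 pc5: +32 =1266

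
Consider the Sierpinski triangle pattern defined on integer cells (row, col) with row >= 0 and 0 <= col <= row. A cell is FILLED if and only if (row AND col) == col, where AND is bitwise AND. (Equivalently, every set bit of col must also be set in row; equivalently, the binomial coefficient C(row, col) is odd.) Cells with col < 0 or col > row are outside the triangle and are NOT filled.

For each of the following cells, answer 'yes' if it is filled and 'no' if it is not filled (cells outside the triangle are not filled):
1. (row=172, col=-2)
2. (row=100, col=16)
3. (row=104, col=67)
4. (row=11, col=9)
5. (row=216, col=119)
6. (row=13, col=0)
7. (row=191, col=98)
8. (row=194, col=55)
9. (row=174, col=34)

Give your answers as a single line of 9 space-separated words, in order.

(172,-2): col outside [0, 172] -> not filled
(100,16): row=0b1100100, col=0b10000, row AND col = 0b0 = 0; 0 != 16 -> empty
(104,67): row=0b1101000, col=0b1000011, row AND col = 0b1000000 = 64; 64 != 67 -> empty
(11,9): row=0b1011, col=0b1001, row AND col = 0b1001 = 9; 9 == 9 -> filled
(216,119): row=0b11011000, col=0b1110111, row AND col = 0b1010000 = 80; 80 != 119 -> empty
(13,0): row=0b1101, col=0b0, row AND col = 0b0 = 0; 0 == 0 -> filled
(191,98): row=0b10111111, col=0b1100010, row AND col = 0b100010 = 34; 34 != 98 -> empty
(194,55): row=0b11000010, col=0b110111, row AND col = 0b10 = 2; 2 != 55 -> empty
(174,34): row=0b10101110, col=0b100010, row AND col = 0b100010 = 34; 34 == 34 -> filled

Answer: no no no yes no yes no no yes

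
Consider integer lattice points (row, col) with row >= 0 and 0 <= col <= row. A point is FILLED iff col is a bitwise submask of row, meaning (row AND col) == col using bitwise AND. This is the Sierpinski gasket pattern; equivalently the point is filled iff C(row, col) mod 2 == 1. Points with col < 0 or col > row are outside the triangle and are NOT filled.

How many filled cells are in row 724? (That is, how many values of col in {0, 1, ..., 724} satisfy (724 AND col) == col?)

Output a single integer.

Answer: 32

Derivation:
724 in binary = 1011010100
popcount(724) = number of 1-bits in 1011010100 = 5
A col c satisfies (724 AND c) == c iff every set bit of c is also set in 724; each of the 5 set bits of 724 can independently be on or off in c.
count = 2^5 = 32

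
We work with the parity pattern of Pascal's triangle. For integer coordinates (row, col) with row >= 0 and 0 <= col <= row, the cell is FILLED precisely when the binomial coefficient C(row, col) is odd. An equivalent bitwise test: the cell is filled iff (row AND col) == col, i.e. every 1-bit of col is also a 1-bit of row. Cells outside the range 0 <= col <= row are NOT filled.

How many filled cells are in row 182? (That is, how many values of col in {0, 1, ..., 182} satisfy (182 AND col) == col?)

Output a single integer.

Answer: 32

Derivation:
182 in binary = 10110110
popcount(182) = number of 1-bits in 10110110 = 5
A col c satisfies (182 AND c) == c iff every set bit of c is also set in 182; each of the 5 set bits of 182 can independently be on or off in c.
count = 2^5 = 32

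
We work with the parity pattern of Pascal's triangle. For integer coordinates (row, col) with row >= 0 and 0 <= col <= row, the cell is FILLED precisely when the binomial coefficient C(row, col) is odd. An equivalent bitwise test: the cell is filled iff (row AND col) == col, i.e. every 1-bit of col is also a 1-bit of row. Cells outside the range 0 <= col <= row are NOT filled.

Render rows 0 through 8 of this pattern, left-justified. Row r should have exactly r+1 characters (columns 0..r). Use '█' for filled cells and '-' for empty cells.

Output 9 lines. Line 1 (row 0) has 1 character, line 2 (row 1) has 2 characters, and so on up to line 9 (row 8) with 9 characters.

r0=0: █
r1=1: ██
r2=10: █-█
r3=11: ████
r4=100: █---█
r5=101: ██--██
r6=110: █-█-█-█
r7=111: ████████
r8=1000: █-------█

Answer: █
██
█-█
████
█---█
██--██
█-█-█-█
████████
█-------█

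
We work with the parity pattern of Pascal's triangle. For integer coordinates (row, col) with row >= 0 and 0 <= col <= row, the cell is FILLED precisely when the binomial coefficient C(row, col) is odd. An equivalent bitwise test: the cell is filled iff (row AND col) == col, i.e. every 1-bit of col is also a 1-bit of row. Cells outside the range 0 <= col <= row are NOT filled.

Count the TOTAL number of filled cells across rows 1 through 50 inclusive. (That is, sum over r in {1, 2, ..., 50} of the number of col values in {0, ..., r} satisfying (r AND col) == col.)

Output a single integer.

Answer: 424

Derivation:
r1=1 pc1: +2 =2
r2=10 pc1: +2 =4
r3=11 pc2: +4 =8
r4=100 pc1: +2 =10
r5=101 pc2: +4 =14
r6=110 pc2: +4 =18
r7=111 pc3: +8 =26
r8=1000 pc1: +2 =28
r9=1001 pc2: +4 =32
r10=1010 pc2: +4 =36
r11=1011 pc3: +8 =44
r12=1100 pc2: +4 =48
r13=1101 pc3: +8 =56
r14=1110 pc3: +8 =64
r15=1111 pc4: +16 =80
r16=10000 pc1: +2 =82
r17=10001 pc2: +4 =86
r18=10010 pc2: +4 =90
r19=10011 pc3: +8 =98
r20=10100 pc2: +4 =102
r21=10101 pc3: +8 =110
r22=10110 pc3: +8 =118
r23=10111 pc4: +16 =134
r24=11000 pc2: +4 =138
r25=11001 pc3: +8 =146
r26=11010 pc3: +8 =154
r27=11011 pc4: +16 =170
r28=11100 pc3: +8 =178
r29=11101 pc4: +16 =194
r30=11110 pc4: +16 =210
r31=11111 pc5: +32 =242
r32=100000 pc1: +2 =244
r33=100001 pc2: +4 =248
r34=100010 pc2: +4 =252
r35=100011 pc3: +8 =260
r36=100100 pc2: +4 =264
r37=100101 pc3: +8 =272
r38=100110 pc3: +8 =280
r39=100111 pc4: +16 =296
r40=101000 pc2: +4 =300
r41=101001 pc3: +8 =308
r42=101010 pc3: +8 =316
r43=101011 pc4: +16 =332
r44=101100 pc3: +8 =340
r45=101101 pc4: +16 =356
r46=101110 pc4: +16 =372
r47=101111 pc5: +32 =404
r48=110000 pc2: +4 =408
r49=110001 pc3: +8 =416
r50=110010 pc3: +8 =424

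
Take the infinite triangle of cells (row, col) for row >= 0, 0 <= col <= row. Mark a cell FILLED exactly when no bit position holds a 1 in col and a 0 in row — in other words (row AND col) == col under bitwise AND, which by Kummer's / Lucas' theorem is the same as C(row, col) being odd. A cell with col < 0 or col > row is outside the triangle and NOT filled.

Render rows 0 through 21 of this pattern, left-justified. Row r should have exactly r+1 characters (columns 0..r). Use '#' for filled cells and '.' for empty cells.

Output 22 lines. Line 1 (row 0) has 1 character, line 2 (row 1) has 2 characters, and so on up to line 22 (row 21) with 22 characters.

Answer: #
##
#.#
####
#...#
##..##
#.#.#.#
########
#.......#
##......##
#.#.....#.#
####....####
#...#...#...#
##..##..##..##
#.#.#.#.#.#.#.#
################
#...............#
##..............##
#.#.............#.#
####............####
#...#...........#...#
##..##..........##..##

Derivation:
r0=0: #
r1=1: ##
r2=10: #.#
r3=11: ####
r4=100: #...#
r5=101: ##..##
r6=110: #.#.#.#
r7=111: ########
r8=1000: #.......#
r9=1001: ##......##
r10=1010: #.#.....#.#
r11=1011: ####....####
r12=1100: #...#...#...#
r13=1101: ##..##..##..##
r14=1110: #.#.#.#.#.#.#.#
r15=1111: ################
r16=10000: #...............#
r17=10001: ##..............##
r18=10010: #.#.............#.#
r19=10011: ####............####
r20=10100: #...#...........#...#
r21=10101: ##..##..........##..##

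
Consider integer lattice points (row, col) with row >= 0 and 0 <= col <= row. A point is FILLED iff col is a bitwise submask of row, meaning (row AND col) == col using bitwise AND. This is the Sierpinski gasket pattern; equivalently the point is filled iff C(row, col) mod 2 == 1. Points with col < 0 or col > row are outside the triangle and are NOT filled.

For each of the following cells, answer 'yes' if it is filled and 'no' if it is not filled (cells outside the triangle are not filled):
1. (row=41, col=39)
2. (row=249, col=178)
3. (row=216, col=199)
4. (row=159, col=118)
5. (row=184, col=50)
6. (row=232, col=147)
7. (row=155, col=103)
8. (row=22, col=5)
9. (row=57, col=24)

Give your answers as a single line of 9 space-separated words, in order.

(41,39): row=0b101001, col=0b100111, row AND col = 0b100001 = 33; 33 != 39 -> empty
(249,178): row=0b11111001, col=0b10110010, row AND col = 0b10110000 = 176; 176 != 178 -> empty
(216,199): row=0b11011000, col=0b11000111, row AND col = 0b11000000 = 192; 192 != 199 -> empty
(159,118): row=0b10011111, col=0b1110110, row AND col = 0b10110 = 22; 22 != 118 -> empty
(184,50): row=0b10111000, col=0b110010, row AND col = 0b110000 = 48; 48 != 50 -> empty
(232,147): row=0b11101000, col=0b10010011, row AND col = 0b10000000 = 128; 128 != 147 -> empty
(155,103): row=0b10011011, col=0b1100111, row AND col = 0b11 = 3; 3 != 103 -> empty
(22,5): row=0b10110, col=0b101, row AND col = 0b100 = 4; 4 != 5 -> empty
(57,24): row=0b111001, col=0b11000, row AND col = 0b11000 = 24; 24 == 24 -> filled

Answer: no no no no no no no no yes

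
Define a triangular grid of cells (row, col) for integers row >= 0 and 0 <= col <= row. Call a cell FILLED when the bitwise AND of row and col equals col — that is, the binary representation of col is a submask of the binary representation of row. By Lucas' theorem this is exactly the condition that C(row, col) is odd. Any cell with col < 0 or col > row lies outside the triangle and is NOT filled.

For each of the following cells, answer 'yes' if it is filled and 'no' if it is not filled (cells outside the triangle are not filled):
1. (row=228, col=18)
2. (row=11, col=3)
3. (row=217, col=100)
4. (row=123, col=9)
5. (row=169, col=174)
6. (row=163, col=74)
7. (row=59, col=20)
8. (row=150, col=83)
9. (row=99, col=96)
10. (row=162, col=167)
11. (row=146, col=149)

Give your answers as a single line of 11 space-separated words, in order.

(228,18): row=0b11100100, col=0b10010, row AND col = 0b0 = 0; 0 != 18 -> empty
(11,3): row=0b1011, col=0b11, row AND col = 0b11 = 3; 3 == 3 -> filled
(217,100): row=0b11011001, col=0b1100100, row AND col = 0b1000000 = 64; 64 != 100 -> empty
(123,9): row=0b1111011, col=0b1001, row AND col = 0b1001 = 9; 9 == 9 -> filled
(169,174): col outside [0, 169] -> not filled
(163,74): row=0b10100011, col=0b1001010, row AND col = 0b10 = 2; 2 != 74 -> empty
(59,20): row=0b111011, col=0b10100, row AND col = 0b10000 = 16; 16 != 20 -> empty
(150,83): row=0b10010110, col=0b1010011, row AND col = 0b10010 = 18; 18 != 83 -> empty
(99,96): row=0b1100011, col=0b1100000, row AND col = 0b1100000 = 96; 96 == 96 -> filled
(162,167): col outside [0, 162] -> not filled
(146,149): col outside [0, 146] -> not filled

Answer: no yes no yes no no no no yes no no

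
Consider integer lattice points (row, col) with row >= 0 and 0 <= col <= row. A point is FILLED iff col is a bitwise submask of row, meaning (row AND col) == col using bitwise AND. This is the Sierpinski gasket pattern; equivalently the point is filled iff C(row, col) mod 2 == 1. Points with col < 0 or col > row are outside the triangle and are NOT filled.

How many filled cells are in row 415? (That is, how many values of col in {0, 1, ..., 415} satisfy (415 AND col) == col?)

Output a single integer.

415 in binary = 110011111
popcount(415) = number of 1-bits in 110011111 = 7
A col c satisfies (415 AND c) == c iff every set bit of c is also set in 415; each of the 7 set bits of 415 can independently be on or off in c.
count = 2^7 = 128

Answer: 128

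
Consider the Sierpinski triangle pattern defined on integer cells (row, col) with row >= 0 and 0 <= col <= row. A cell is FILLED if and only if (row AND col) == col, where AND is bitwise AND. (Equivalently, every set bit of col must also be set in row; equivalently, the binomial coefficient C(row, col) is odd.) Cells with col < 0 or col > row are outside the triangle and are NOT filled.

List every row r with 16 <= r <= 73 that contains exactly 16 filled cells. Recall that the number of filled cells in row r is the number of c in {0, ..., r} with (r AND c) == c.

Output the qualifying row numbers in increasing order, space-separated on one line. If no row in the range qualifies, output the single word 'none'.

Row r has 2^popcount(r) filled cells, so we need popcount(r) = log2(16) = 4.
Scan r = 16..73 and keep those with exactly 4 one-bits:
r=16=10000 popcount=1 -> skip
r=17=10001 popcount=2 -> skip
r=18=10010 popcount=2 -> skip
r=19=10011 popcount=3 -> skip
r=20=10100 popcount=2 -> skip
r=21=10101 popcount=3 -> skip
r=22=10110 popcount=3 -> skip
r=23=10111 popcount=4 -> KEEP
r=24=11000 popcount=2 -> skip
r=25=11001 popcount=3 -> skip
r=26=11010 popcount=3 -> skip
r=27=11011 popcount=4 -> KEEP
r=28=11100 popcount=3 -> skip
r=29=11101 popcount=4 -> KEEP
r=30=11110 popcount=4 -> KEEP
r=31=11111 popcount=5 -> skip
r=32=100000 popcount=1 -> skip
r=33=100001 popcount=2 -> skip
r=34=100010 popcount=2 -> skip
r=35=100011 popcount=3 -> skip
r=36=100100 popcount=2 -> skip
r=37=100101 popcount=3 -> skip
r=38=100110 popcount=3 -> skip
r=39=100111 popcount=4 -> KEEP
r=40=101000 popcount=2 -> skip
r=41=101001 popcount=3 -> skip
r=42=101010 popcount=3 -> skip
r=43=101011 popcount=4 -> KEEP
r=44=101100 popcount=3 -> skip
r=45=101101 popcount=4 -> KEEP
r=46=101110 popcount=4 -> KEEP
r=47=101111 popcount=5 -> skip
r=48=110000 popcount=2 -> skip
r=49=110001 popcount=3 -> skip
r=50=110010 popcount=3 -> skip
r=51=110011 popcount=4 -> KEEP
r=52=110100 popcount=3 -> skip
r=53=110101 popcount=4 -> KEEP
r=54=110110 popcount=4 -> KEEP
r=55=110111 popcount=5 -> skip
r=56=111000 popcount=3 -> skip
r=57=111001 popcount=4 -> KEEP
r=58=111010 popcount=4 -> KEEP
r=59=111011 popcount=5 -> skip
r=60=111100 popcount=4 -> KEEP
r=61=111101 popcount=5 -> skip
r=62=111110 popcount=5 -> skip
r=63=111111 popcount=6 -> skip
r=64=1000000 popcount=1 -> skip
r=65=1000001 popcount=2 -> skip
r=66=1000010 popcount=2 -> skip
r=67=1000011 popcount=3 -> skip
r=68=1000100 popcount=2 -> skip
r=69=1000101 popcount=3 -> skip
r=70=1000110 popcount=3 -> skip
r=71=1000111 popcount=4 -> KEEP
r=72=1001000 popcount=2 -> skip
r=73=1001001 popcount=3 -> skip
Kept rows: 23 27 29 30 39 43 45 46 51 53 54 57 58 60 71

Answer: 23 27 29 30 39 43 45 46 51 53 54 57 58 60 71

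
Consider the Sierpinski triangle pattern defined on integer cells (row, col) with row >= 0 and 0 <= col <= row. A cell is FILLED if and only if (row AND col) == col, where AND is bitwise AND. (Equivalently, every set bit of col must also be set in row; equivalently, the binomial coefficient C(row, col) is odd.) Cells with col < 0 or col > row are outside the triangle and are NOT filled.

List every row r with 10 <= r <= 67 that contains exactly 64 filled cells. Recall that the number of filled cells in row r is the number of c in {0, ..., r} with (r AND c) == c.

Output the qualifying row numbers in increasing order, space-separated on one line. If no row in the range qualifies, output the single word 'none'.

Row r has 2^popcount(r) filled cells, so we need popcount(r) = log2(64) = 6.
Scan r = 10..67 and keep those with exactly 6 one-bits:
r=10=1010 popcount=2 -> skip
r=11=1011 popcount=3 -> skip
r=12=1100 popcount=2 -> skip
r=13=1101 popcount=3 -> skip
r=14=1110 popcount=3 -> skip
r=15=1111 popcount=4 -> skip
r=16=10000 popcount=1 -> skip
r=17=10001 popcount=2 -> skip
r=18=10010 popcount=2 -> skip
r=19=10011 popcount=3 -> skip
r=20=10100 popcount=2 -> skip
r=21=10101 popcount=3 -> skip
r=22=10110 popcount=3 -> skip
r=23=10111 popcount=4 -> skip
r=24=11000 popcount=2 -> skip
r=25=11001 popcount=3 -> skip
r=26=11010 popcount=3 -> skip
r=27=11011 popcount=4 -> skip
r=28=11100 popcount=3 -> skip
r=29=11101 popcount=4 -> skip
r=30=11110 popcount=4 -> skip
r=31=11111 popcount=5 -> skip
r=32=100000 popcount=1 -> skip
r=33=100001 popcount=2 -> skip
r=34=100010 popcount=2 -> skip
r=35=100011 popcount=3 -> skip
r=36=100100 popcount=2 -> skip
r=37=100101 popcount=3 -> skip
r=38=100110 popcount=3 -> skip
r=39=100111 popcount=4 -> skip
r=40=101000 popcount=2 -> skip
r=41=101001 popcount=3 -> skip
r=42=101010 popcount=3 -> skip
r=43=101011 popcount=4 -> skip
r=44=101100 popcount=3 -> skip
r=45=101101 popcount=4 -> skip
r=46=101110 popcount=4 -> skip
r=47=101111 popcount=5 -> skip
r=48=110000 popcount=2 -> skip
r=49=110001 popcount=3 -> skip
r=50=110010 popcount=3 -> skip
r=51=110011 popcount=4 -> skip
r=52=110100 popcount=3 -> skip
r=53=110101 popcount=4 -> skip
r=54=110110 popcount=4 -> skip
r=55=110111 popcount=5 -> skip
r=56=111000 popcount=3 -> skip
r=57=111001 popcount=4 -> skip
r=58=111010 popcount=4 -> skip
r=59=111011 popcount=5 -> skip
r=60=111100 popcount=4 -> skip
r=61=111101 popcount=5 -> skip
r=62=111110 popcount=5 -> skip
r=63=111111 popcount=6 -> KEEP
r=64=1000000 popcount=1 -> skip
r=65=1000001 popcount=2 -> skip
r=66=1000010 popcount=2 -> skip
r=67=1000011 popcount=3 -> skip
Kept rows: 63

Answer: 63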